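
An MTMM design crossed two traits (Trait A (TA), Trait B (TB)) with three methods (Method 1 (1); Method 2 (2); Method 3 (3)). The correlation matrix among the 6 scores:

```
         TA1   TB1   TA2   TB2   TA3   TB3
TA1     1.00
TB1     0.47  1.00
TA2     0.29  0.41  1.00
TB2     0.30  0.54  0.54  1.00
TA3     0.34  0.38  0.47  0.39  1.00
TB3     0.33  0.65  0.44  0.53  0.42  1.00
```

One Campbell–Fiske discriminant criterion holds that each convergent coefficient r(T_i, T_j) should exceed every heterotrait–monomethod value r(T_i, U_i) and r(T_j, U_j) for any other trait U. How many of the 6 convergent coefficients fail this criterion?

Convergent coefficients and their comparison sets:
TA (methods 1·2): 0.29 vs {0.47, 0.54} → fail.
TA (methods 1·3): 0.34 vs {0.47, 0.42} → fail.
TA (methods 2·3): 0.47 vs {0.54, 0.42} → fail.
TB (methods 1·2): 0.54 vs {0.47, 0.54} → fail.
TB (methods 1·3): 0.65 vs {0.47, 0.42} → pass.
TB (methods 2·3): 0.53 vs {0.54, 0.42} → fail.
5 of 6 fail.

5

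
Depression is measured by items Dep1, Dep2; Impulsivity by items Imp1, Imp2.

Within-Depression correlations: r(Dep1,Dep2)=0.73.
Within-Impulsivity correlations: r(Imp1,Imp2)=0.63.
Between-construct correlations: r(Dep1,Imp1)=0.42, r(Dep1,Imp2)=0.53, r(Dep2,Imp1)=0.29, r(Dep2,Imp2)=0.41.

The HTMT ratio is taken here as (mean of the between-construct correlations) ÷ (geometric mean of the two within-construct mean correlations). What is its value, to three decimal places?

0.608

Between-construct mean = 1.65/4 = 0.4125.
Mean within-Dep = 0.73/1 = 0.7300; mean within-Imp = 0.63/1 = 0.6300.
Geometric mean = √(0.7300 × 0.6300) = 0.6782.
HTMT = 0.4125 / 0.6782 = 0.608.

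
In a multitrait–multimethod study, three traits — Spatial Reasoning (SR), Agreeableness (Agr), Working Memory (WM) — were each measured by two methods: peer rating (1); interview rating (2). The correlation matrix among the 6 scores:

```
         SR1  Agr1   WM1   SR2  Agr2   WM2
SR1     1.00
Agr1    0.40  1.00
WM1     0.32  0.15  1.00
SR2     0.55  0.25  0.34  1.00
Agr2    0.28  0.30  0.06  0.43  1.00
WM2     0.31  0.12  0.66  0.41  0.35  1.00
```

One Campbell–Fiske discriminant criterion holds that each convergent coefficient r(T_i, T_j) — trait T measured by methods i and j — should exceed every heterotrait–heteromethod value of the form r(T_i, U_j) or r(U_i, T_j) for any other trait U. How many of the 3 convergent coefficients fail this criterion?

Each convergent coefficient versus the relevant comparison correlations:
SR (methods 1·2): 0.55 vs {0.28, 0.25, 0.31, 0.34} → pass.
Agr (methods 1·2): 0.30 vs {0.25, 0.28, 0.12, 0.06} → pass.
WM (methods 1·2): 0.66 vs {0.34, 0.31, 0.06, 0.12} → pass.
0 of 3 fail.

0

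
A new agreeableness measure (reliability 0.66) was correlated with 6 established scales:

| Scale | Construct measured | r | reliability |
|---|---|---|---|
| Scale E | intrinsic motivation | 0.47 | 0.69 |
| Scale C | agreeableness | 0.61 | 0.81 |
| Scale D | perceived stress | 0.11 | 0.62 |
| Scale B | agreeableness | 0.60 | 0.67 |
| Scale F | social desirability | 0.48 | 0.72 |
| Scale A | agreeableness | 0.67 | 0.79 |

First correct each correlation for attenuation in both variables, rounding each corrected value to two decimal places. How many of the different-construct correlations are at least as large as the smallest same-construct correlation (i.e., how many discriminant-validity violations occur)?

0

Disattenuated r (r / √(r_scale · r_new)):
  Scale E (disc): 0.47 / √(0.69·0.66) = 0.70
  Scale C (conv): 0.61 / √(0.81·0.66) = 0.83
  Scale D (disc): 0.11 / √(0.62·0.66) = 0.17
  Scale B (conv): 0.60 / √(0.67·0.66) = 0.90
  Scale F (disc): 0.48 / √(0.72·0.66) = 0.70
  Scale A (conv): 0.67 / √(0.79·0.66) = 0.93
Smallest convergent = 0.83. Discriminant values: 0.70, 0.17, 0.70; count ≥ 0.83 → 0.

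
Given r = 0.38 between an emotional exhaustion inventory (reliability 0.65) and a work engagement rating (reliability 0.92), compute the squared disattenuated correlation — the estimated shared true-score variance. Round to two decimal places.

Disattenuated r = 0.38 / √(0.65 × 0.92) = 0.38 / 0.7733 = 0.4914.
Shared true-score variance = 0.4914² = 0.2415 ≈ 0.24.

0.24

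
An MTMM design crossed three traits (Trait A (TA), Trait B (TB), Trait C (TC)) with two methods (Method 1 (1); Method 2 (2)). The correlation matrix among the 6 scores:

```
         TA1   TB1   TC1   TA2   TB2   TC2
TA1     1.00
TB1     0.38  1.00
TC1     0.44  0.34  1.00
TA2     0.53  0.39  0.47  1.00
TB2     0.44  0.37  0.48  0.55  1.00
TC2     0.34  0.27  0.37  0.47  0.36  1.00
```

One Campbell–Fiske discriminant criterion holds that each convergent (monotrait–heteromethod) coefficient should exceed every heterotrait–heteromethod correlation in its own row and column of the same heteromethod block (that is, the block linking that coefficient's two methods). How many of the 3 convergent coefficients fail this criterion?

2

Convergent coefficients and their comparison sets:
TA (methods 1·2): 0.53 vs {0.44, 0.39, 0.34, 0.47} → pass.
TB (methods 1·2): 0.37 vs {0.39, 0.44, 0.27, 0.48} → fail.
TC (methods 1·2): 0.37 vs {0.47, 0.34, 0.48, 0.27} → fail.
2 of 3 fail.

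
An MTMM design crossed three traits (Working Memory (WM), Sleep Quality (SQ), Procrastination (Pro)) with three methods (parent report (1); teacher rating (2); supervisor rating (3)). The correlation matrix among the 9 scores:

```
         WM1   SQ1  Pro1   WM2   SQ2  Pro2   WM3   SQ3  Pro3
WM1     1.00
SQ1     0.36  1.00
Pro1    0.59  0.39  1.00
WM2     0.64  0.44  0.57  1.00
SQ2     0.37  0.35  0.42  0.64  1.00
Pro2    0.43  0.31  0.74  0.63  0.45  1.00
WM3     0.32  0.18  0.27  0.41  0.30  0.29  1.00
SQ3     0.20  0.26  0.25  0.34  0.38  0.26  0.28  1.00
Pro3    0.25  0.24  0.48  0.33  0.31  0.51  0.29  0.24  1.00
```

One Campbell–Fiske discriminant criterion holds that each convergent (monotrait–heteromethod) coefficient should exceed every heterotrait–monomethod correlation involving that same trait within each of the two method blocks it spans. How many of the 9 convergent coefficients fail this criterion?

Checking each validity diagonal entry against its comparison values:
WM (methods 1·2): 0.64 vs {0.36, 0.64, 0.59, 0.63} → fail.
WM (methods 1·3): 0.32 vs {0.36, 0.28, 0.59, 0.29} → fail.
WM (methods 2·3): 0.41 vs {0.64, 0.28, 0.63, 0.29} → fail.
SQ (methods 1·2): 0.35 vs {0.36, 0.64, 0.39, 0.45} → fail.
SQ (methods 1·3): 0.26 vs {0.36, 0.28, 0.39, 0.24} → fail.
SQ (methods 2·3): 0.38 vs {0.64, 0.28, 0.45, 0.24} → fail.
Pro (methods 1·2): 0.74 vs {0.59, 0.63, 0.39, 0.45} → pass.
Pro (methods 1·3): 0.48 vs {0.59, 0.29, 0.39, 0.24} → fail.
Pro (methods 2·3): 0.51 vs {0.63, 0.29, 0.45, 0.24} → fail.
8 of 9 fail.

8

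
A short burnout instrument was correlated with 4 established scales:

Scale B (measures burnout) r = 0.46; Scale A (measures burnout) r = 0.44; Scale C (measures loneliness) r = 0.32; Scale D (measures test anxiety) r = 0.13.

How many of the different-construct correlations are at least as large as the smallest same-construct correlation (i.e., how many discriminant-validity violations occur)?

Convergent (same construct = burnout): Scale B, Scale A.
Smallest convergent = 0.44. Discriminant values: 0.32, 0.13; count ≥ 0.44 → 0.

0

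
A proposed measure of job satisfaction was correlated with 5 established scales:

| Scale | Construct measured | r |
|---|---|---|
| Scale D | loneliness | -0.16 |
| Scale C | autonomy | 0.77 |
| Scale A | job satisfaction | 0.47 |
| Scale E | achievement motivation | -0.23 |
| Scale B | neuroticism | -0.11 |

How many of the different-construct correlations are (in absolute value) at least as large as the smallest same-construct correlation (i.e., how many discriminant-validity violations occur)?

1

Convergent (same construct = job satisfaction): Scale A.
Smallest convergent = 0.47. Discriminant |r|: 0.16, 0.77, 0.23, 0.11; count ≥ 0.47 → 1.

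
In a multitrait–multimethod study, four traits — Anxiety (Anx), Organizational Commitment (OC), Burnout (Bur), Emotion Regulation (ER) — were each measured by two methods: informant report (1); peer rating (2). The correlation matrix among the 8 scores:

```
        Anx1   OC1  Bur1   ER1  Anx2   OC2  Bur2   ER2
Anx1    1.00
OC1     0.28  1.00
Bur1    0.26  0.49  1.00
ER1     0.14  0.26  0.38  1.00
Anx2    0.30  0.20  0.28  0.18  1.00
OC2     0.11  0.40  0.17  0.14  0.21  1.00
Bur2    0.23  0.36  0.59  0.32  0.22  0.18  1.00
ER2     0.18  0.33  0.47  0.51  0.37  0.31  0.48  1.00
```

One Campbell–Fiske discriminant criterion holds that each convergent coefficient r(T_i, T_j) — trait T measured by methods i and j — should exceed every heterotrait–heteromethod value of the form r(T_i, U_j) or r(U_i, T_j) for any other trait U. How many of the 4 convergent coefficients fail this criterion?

0

Checking each validity diagonal entry against its comparison values:
Anx (methods 1·2): 0.30 vs {0.11, 0.20, 0.23, 0.28, 0.18, 0.18} → pass.
OC (methods 1·2): 0.40 vs {0.20, 0.11, 0.36, 0.17, 0.33, 0.14} → pass.
Bur (methods 1·2): 0.59 vs {0.28, 0.23, 0.17, 0.36, 0.47, 0.32} → pass.
ER (methods 1·2): 0.51 vs {0.18, 0.18, 0.14, 0.33, 0.32, 0.47} → pass.
0 of 4 fail.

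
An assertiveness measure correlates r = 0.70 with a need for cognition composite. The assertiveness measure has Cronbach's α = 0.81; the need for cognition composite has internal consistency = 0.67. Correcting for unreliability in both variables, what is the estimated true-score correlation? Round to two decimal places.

r_true = r_obs / √(r_xx · r_yy) = 0.70 / √(0.81 × 0.67) = 0.70 / √0.5427 = 0.70 / 0.7367 ≈ 0.95.

0.95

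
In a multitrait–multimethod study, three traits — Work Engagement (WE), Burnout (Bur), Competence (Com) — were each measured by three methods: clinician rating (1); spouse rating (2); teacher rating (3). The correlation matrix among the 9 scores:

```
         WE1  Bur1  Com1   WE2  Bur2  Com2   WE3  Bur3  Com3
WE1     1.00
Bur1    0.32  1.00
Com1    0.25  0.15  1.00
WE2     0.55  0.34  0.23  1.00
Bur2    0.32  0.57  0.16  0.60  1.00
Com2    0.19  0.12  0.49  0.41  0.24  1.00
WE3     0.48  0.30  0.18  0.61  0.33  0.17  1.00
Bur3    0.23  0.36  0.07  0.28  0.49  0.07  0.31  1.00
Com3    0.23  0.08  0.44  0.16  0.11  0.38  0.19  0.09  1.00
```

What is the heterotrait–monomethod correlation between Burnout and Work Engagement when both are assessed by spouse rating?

Different traits, same method: r(Bur2, WE2) = 0.60.

0.60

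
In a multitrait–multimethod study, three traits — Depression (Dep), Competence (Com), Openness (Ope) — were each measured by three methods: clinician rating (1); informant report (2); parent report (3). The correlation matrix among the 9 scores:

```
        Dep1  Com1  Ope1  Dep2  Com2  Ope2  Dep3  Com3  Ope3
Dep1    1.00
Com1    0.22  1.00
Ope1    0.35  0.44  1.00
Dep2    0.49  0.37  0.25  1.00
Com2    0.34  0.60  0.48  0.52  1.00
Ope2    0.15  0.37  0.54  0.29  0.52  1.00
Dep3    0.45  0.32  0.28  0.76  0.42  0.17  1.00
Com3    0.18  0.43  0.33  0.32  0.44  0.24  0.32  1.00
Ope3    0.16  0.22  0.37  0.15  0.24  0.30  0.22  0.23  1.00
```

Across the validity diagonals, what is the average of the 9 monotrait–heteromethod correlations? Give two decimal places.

Convergent values: 0.49, 0.45, 0.76, 0.60, 0.43, 0.44, 0.54, 0.37, 0.30; mean = 4.38/9 = 0.49.

0.49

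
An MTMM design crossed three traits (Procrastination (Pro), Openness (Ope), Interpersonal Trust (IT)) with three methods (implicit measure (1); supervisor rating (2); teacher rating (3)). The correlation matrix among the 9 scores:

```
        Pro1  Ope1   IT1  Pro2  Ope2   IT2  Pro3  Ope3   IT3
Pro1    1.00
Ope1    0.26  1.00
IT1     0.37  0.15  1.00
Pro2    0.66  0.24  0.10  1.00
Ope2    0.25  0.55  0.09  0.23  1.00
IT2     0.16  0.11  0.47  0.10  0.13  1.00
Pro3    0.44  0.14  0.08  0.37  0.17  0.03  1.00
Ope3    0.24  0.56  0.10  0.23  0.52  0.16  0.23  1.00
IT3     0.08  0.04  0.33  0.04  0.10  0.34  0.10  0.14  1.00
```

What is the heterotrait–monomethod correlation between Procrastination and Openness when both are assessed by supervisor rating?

0.23

Different traits, same method: r(Pro2, Ope2) = 0.23.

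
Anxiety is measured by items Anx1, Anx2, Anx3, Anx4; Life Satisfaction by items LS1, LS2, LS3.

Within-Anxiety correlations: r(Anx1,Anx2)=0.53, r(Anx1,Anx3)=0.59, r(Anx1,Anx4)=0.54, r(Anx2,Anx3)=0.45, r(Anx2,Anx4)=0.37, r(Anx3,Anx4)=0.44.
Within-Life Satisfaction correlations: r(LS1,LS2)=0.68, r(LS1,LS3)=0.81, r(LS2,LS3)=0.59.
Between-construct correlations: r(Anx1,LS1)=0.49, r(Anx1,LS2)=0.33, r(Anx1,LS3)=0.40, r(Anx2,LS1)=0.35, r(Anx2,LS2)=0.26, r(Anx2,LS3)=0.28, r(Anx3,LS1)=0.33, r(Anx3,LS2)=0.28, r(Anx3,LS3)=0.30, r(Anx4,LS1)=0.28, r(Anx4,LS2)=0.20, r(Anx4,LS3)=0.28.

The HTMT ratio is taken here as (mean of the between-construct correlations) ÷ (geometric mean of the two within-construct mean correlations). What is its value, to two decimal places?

0.54

Between-construct mean = 3.78/12 = 0.3150.
Mean within-Anx = 2.92/6 = 0.4867; mean within-LS = 2.08/3 = 0.6933.
Geometric mean = √(0.4867 × 0.6933) = 0.5809.
HTMT = 0.3150 / 0.5809 = 0.54.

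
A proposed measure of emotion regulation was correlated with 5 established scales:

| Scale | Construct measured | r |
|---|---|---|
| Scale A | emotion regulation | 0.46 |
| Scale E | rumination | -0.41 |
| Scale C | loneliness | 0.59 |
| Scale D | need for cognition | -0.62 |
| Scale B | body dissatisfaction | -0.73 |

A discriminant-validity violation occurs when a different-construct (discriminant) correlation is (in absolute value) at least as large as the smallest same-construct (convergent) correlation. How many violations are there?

Convergent (same construct = emotion regulation): Scale A.
Smallest convergent = 0.46. Discriminant |r|: 0.41, 0.59, 0.62, 0.73; count ≥ 0.46 → 3.

3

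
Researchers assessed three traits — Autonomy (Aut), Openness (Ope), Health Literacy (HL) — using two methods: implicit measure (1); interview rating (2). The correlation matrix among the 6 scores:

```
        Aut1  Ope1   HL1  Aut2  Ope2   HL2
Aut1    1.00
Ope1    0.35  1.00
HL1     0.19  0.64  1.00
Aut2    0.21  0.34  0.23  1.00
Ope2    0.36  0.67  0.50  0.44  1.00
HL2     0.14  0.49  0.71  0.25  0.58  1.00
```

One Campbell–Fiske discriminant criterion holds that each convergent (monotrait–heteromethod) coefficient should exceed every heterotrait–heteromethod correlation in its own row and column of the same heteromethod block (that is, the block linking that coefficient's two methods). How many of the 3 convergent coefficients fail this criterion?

1

Each convergent coefficient versus the relevant comparison correlations:
Aut (methods 1·2): 0.21 vs {0.36, 0.34, 0.14, 0.23} → fail.
Ope (methods 1·2): 0.67 vs {0.34, 0.36, 0.49, 0.50} → pass.
HL (methods 1·2): 0.71 vs {0.23, 0.14, 0.50, 0.49} → pass.
1 of 3 fail.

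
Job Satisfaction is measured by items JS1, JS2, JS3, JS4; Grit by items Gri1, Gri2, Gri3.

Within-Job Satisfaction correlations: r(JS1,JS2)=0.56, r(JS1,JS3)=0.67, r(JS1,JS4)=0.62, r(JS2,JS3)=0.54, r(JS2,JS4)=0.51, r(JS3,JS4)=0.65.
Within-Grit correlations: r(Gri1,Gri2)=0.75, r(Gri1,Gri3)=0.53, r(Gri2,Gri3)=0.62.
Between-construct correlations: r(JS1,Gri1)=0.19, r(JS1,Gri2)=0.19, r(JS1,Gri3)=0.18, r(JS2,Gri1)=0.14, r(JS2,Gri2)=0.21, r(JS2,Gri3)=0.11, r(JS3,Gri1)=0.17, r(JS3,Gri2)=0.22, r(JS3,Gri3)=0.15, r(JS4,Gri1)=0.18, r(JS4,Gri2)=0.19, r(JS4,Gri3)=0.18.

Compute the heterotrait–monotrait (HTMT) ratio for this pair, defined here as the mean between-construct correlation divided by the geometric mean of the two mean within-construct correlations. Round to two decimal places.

0.29

Mean between = 2.11/12 = 0.1758.
Mean within-JS = 3.55/6 = 0.5917; mean within-Gri = 1.90/3 = 0.6333.
Geometric mean = √(0.5917 × 0.6333) = 0.6121.
HTMT = 0.1758 / 0.6121 = 0.29.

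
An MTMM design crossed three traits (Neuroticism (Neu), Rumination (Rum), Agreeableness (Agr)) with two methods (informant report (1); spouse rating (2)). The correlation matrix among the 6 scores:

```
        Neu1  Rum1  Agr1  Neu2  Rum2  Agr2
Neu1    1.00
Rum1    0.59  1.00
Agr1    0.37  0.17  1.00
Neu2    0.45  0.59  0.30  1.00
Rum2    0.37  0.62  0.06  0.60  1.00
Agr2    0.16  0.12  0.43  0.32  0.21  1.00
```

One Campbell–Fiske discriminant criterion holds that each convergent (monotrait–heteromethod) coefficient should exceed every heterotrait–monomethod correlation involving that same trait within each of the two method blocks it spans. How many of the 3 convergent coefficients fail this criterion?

1

Each convergent coefficient versus the relevant comparison correlations:
Neu (methods 1·2): 0.45 vs {0.59, 0.60, 0.37, 0.32} → fail.
Rum (methods 1·2): 0.62 vs {0.59, 0.60, 0.17, 0.21} → pass.
Agr (methods 1·2): 0.43 vs {0.37, 0.32, 0.17, 0.21} → pass.
1 of 3 fail.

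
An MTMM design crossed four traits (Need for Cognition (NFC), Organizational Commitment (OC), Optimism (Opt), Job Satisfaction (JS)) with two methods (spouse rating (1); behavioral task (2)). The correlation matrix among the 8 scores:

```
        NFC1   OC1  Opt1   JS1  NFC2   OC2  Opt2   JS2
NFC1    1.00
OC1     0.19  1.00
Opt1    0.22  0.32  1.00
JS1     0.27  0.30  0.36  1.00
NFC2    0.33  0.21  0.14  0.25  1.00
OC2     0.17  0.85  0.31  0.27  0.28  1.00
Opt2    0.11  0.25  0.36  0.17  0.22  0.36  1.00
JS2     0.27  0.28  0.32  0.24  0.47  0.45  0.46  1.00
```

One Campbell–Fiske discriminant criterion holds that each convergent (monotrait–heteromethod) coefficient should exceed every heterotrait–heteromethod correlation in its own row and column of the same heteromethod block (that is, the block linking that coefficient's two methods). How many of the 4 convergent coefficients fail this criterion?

Convergent coefficients and their comparison sets:
NFC (methods 1·2): 0.33 vs {0.17, 0.21, 0.11, 0.14, 0.27, 0.25} → pass.
OC (methods 1·2): 0.85 vs {0.21, 0.17, 0.25, 0.31, 0.28, 0.27} → pass.
Opt (methods 1·2): 0.36 vs {0.14, 0.11, 0.31, 0.25, 0.32, 0.17} → pass.
JS (methods 1·2): 0.24 vs {0.25, 0.27, 0.27, 0.28, 0.17, 0.32} → fail.
1 of 4 fail.

1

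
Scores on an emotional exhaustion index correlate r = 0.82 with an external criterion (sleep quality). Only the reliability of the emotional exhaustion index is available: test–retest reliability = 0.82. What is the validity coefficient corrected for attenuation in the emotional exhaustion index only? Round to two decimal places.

0.91

Single correction: r_c = r_obs / √r_xx = 0.82 / √0.82 = 0.82 / 0.9055 ≈ 0.91.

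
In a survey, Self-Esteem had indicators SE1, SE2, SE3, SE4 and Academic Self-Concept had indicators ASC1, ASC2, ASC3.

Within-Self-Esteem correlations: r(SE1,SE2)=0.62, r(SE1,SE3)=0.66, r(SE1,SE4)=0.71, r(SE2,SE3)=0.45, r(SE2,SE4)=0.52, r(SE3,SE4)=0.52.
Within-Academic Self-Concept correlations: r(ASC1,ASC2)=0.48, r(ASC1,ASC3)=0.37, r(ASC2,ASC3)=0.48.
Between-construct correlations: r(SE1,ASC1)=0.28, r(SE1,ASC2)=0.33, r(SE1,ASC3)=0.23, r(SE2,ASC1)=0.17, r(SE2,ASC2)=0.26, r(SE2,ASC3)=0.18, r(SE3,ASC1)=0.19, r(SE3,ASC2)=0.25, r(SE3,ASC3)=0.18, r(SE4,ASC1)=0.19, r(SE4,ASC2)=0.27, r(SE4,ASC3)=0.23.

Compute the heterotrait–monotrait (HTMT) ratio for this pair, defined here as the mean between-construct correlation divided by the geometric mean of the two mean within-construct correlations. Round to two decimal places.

Between-construct mean = 2.76/12 = 0.2300.
Mean within-SE = 3.48/6 = 0.5800; mean within-ASC = 1.33/3 = 0.4433.
Geometric mean = √(0.5800 × 0.4433) = 0.5071.
HTMT = 0.2300 / 0.5071 = 0.45.

0.45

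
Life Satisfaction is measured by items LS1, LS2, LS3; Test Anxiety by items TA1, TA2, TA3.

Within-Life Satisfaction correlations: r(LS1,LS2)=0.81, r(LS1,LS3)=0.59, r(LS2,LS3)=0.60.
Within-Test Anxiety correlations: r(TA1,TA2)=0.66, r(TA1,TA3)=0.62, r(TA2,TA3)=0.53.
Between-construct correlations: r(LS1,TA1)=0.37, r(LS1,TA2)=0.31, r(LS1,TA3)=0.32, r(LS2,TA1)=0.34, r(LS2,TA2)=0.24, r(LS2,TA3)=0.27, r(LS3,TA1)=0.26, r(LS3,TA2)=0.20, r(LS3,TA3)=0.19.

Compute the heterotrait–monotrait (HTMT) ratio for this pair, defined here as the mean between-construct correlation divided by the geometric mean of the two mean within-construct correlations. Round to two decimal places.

Mean between = 2.50/9 = 0.2778.
Mean within-LS = 2.00/3 = 0.6667; mean within-TA = 1.81/3 = 0.6033.
Geometric mean = √(0.6667 × 0.6033) = 0.6342.
HTMT = 0.2778 / 0.6342 = 0.44.

0.44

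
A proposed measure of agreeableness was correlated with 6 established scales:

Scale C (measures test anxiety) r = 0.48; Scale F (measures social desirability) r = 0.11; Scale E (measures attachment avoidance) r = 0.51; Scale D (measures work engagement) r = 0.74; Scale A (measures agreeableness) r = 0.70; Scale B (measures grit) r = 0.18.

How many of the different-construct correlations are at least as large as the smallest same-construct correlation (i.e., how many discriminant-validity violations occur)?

Convergent (same construct = agreeableness): Scale A.
Smallest convergent = 0.70. Discriminant values: 0.48, 0.11, 0.51, 0.74, 0.18; count ≥ 0.70 → 1.

1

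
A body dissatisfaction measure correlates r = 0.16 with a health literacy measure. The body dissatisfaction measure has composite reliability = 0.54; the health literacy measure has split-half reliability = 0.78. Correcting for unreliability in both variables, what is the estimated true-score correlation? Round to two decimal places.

r_true = r_obs / √(r_xx · r_yy) = 0.16 / √(0.54 × 0.78) = 0.16 / √0.4212 = 0.16 / 0.6490 ≈ 0.25.

0.25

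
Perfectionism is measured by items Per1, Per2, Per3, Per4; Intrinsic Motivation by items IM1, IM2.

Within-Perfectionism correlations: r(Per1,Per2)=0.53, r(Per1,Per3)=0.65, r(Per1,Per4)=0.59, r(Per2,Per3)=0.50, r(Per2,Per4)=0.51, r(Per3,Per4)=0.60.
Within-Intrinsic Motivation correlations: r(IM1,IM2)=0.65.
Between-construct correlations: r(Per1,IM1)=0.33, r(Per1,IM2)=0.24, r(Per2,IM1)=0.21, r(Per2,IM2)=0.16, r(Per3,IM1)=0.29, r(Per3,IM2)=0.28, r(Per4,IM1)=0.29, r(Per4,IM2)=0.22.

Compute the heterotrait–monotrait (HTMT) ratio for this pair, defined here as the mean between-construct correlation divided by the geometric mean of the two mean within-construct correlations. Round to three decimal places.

Mean between = 2.02/8 = 0.2525.
Mean within-Per = 3.38/6 = 0.5633; mean within-IM = 0.65/1 = 0.6500.
Geometric mean = √(0.5633 × 0.6500) = 0.6051.
HTMT = 0.2525 / 0.6051 = 0.417.

0.417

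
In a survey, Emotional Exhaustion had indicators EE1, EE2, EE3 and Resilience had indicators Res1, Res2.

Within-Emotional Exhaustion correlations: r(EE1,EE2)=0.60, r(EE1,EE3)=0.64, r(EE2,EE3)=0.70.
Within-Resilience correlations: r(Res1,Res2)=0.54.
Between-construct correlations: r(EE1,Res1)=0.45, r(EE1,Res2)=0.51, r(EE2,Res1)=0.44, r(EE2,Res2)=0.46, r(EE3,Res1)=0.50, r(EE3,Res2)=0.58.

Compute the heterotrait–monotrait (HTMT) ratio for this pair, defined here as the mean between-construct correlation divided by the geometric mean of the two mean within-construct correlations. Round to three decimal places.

0.829

Mean between = 2.94/6 = 0.4900.
Mean within-EE = 1.94/3 = 0.6467; mean within-Res = 0.54/1 = 0.5400.
Geometric mean = √(0.6467 × 0.5400) = 0.5909.
HTMT = 0.4900 / 0.5909 = 0.829.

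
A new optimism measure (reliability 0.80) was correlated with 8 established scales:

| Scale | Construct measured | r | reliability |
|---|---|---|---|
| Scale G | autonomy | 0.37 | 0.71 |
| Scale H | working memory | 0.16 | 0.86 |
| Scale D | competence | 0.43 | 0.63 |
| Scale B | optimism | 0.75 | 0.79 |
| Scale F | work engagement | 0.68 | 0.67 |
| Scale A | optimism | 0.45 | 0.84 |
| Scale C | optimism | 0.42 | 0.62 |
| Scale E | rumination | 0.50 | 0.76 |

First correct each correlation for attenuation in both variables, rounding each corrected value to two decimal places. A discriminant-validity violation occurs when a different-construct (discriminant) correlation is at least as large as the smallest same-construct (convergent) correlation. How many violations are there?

3

Disattenuated r (r / √(r_scale · r_new)):
  Scale G (disc): 0.37 / √(0.71·0.80) = 0.49
  Scale H (disc): 0.16 / √(0.86·0.80) = 0.19
  Scale D (disc): 0.43 / √(0.63·0.80) = 0.61
  Scale B (conv): 0.75 / √(0.79·0.80) = 0.94
  Scale F (disc): 0.68 / √(0.67·0.80) = 0.93
  Scale A (conv): 0.45 / √(0.84·0.80) = 0.55
  Scale C (conv): 0.42 / √(0.62·0.80) = 0.60
  Scale E (disc): 0.50 / √(0.76·0.80) = 0.64
Smallest convergent = 0.55. Discriminant values: 0.49, 0.19, 0.61, 0.93, 0.64; count ≥ 0.55 → 3.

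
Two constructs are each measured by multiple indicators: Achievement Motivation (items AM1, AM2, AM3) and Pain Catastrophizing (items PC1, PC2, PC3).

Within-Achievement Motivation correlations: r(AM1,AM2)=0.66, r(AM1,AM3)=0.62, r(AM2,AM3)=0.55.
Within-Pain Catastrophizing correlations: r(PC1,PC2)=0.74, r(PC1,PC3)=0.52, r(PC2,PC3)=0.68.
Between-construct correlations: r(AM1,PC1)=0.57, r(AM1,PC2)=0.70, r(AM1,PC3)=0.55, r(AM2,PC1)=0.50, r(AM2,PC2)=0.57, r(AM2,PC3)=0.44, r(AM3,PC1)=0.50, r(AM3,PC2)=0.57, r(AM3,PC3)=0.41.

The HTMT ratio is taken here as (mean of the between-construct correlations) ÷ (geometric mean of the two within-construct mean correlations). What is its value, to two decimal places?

Between-construct mean = 4.81/9 = 0.5344.
Mean within-AM = 1.83/3 = 0.6100; mean within-PC = 1.94/3 = 0.6467.
Geometric mean = √(0.6100 × 0.6467) = 0.6281.
HTMT = 0.5344 / 0.6281 = 0.85.

0.85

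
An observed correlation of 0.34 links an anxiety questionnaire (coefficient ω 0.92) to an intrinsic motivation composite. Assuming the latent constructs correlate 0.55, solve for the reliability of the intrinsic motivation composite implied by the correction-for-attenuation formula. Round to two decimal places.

r_true = r_obs / √(r_xx · r_yy) ⇒ 0.55 = 0.34 / √(0.92 · r_yy).
√(0.92 · r_yy) = 0.34 / 0.55 = 0.6182; 0.92 · r_yy = 0.3822; r_yy = 0.3822 / 0.92 ≈ 0.42.

0.42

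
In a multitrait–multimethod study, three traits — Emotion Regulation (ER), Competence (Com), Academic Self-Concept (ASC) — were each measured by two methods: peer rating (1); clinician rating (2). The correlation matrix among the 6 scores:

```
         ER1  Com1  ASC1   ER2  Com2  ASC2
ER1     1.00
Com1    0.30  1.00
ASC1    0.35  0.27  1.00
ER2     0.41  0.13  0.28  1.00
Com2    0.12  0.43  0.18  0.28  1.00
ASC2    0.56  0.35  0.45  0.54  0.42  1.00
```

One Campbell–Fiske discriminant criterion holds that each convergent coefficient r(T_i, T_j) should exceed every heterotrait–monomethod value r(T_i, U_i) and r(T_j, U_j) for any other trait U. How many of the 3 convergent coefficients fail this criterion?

2

Checking each validity diagonal entry against its comparison values:
ER (methods 1·2): 0.41 vs {0.30, 0.28, 0.35, 0.54} → fail.
Com (methods 1·2): 0.43 vs {0.30, 0.28, 0.27, 0.42} → pass.
ASC (methods 1·2): 0.45 vs {0.35, 0.54, 0.27, 0.42} → fail.
2 of 3 fail.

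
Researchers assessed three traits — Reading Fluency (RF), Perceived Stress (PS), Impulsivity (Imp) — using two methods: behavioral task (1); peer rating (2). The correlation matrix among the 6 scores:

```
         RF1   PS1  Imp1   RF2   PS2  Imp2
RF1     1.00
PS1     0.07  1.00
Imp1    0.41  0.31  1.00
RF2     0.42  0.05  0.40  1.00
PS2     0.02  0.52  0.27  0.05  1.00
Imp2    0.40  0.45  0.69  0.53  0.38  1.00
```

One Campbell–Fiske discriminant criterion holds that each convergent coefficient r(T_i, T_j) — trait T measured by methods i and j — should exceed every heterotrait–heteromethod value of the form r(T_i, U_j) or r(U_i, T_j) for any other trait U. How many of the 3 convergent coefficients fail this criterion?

0

Convergent coefficients and their comparison sets:
RF (methods 1·2): 0.42 vs {0.02, 0.05, 0.40, 0.40} → pass.
PS (methods 1·2): 0.52 vs {0.05, 0.02, 0.45, 0.27} → pass.
Imp (methods 1·2): 0.69 vs {0.40, 0.40, 0.27, 0.45} → pass.
0 of 3 fail.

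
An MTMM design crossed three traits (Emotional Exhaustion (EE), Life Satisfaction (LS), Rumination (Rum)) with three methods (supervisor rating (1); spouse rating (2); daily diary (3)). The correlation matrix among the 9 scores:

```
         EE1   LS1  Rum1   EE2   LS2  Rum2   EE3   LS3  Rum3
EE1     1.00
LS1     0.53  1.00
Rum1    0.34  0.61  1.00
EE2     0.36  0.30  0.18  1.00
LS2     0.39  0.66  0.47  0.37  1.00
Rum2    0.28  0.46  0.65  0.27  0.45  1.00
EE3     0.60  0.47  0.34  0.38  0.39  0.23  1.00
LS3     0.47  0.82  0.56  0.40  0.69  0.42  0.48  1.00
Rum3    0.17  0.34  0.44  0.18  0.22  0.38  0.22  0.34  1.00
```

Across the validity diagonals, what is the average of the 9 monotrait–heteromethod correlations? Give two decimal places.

0.55

Convergent values: 0.36, 0.60, 0.38, 0.66, 0.82, 0.69, 0.65, 0.44, 0.38; mean = 4.98/9 = 0.55.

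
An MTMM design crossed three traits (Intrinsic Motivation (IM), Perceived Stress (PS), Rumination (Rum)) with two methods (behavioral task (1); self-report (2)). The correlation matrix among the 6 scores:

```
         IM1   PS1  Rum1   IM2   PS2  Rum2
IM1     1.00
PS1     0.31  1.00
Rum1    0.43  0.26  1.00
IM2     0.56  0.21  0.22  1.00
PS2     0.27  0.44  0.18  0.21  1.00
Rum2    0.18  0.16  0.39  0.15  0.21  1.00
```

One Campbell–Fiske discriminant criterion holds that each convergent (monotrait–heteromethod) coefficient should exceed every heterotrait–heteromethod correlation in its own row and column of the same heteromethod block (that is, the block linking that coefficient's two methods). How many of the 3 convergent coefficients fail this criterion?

0

Checking each validity diagonal entry against its comparison values:
IM (methods 1·2): 0.56 vs {0.27, 0.21, 0.18, 0.22} → pass.
PS (methods 1·2): 0.44 vs {0.21, 0.27, 0.16, 0.18} → pass.
Rum (methods 1·2): 0.39 vs {0.22, 0.18, 0.18, 0.16} → pass.
0 of 3 fail.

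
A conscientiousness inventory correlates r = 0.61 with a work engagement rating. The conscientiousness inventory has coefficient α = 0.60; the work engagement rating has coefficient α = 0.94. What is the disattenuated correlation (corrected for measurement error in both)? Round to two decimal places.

r_true = r_obs / √(r_xx · r_yy) = 0.61 / √(0.60 × 0.94) = 0.61 / √0.5640 = 0.61 / 0.7510 ≈ 0.81.

0.81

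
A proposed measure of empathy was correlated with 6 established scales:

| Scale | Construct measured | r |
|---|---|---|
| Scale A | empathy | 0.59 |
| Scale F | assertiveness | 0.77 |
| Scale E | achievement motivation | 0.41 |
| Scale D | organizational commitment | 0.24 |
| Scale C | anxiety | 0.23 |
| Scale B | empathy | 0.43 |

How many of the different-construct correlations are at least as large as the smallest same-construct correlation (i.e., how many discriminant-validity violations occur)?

1

Convergent (same construct = empathy): Scale A, Scale B.
Smallest convergent = 0.43. Discriminant values: 0.77, 0.41, 0.24, 0.23; count ≥ 0.43 → 1.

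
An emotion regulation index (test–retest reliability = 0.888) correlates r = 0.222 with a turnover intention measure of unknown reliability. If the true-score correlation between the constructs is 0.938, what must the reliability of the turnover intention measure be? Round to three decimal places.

0.063

r_true = r_obs / √(r_xx · r_yy) ⇒ 0.938 = 0.222 / √(0.888 · r_yy).
√(0.888 · r_yy) = 0.222 / 0.938 = 0.2367; 0.888 · r_yy = 0.0560; r_yy = 0.0560 / 0.888 ≈ 0.063.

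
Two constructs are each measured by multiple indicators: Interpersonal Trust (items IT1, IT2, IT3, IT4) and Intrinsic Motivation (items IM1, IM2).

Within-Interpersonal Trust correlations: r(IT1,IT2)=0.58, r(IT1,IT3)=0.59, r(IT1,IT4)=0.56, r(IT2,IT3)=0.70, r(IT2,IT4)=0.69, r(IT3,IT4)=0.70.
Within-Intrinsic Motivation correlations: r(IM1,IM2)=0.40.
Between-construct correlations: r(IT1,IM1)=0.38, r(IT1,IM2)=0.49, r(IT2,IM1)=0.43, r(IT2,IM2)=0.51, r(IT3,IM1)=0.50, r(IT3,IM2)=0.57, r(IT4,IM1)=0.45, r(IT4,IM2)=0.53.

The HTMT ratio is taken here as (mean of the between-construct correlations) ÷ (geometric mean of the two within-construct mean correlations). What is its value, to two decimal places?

0.96

Between-construct mean = 3.86/8 = 0.4825.
Mean within-IT = 3.82/6 = 0.6367; mean within-IM = 0.40/1 = 0.4000.
Geometric mean = √(0.6367 × 0.4000) = 0.5047.
HTMT = 0.4825 / 0.5047 = 0.96.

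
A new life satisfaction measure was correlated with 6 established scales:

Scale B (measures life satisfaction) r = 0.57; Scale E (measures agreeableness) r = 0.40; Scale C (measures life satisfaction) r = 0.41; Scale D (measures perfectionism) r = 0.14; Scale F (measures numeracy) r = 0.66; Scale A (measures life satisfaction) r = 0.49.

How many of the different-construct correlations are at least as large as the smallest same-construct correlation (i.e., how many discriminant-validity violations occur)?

1

Convergent (same construct = life satisfaction): Scale B, Scale C, Scale A.
Smallest convergent = 0.41. Discriminant values: 0.40, 0.14, 0.66; count ≥ 0.41 → 1.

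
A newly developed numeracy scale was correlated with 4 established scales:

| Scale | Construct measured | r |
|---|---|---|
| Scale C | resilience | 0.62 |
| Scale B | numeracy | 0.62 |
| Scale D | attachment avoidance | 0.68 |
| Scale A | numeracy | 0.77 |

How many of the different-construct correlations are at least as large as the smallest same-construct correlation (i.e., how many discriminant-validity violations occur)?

2

Convergent (same construct = numeracy): Scale B, Scale A.
Smallest convergent = 0.62. Discriminant values: 0.62, 0.68; count ≥ 0.62 → 2.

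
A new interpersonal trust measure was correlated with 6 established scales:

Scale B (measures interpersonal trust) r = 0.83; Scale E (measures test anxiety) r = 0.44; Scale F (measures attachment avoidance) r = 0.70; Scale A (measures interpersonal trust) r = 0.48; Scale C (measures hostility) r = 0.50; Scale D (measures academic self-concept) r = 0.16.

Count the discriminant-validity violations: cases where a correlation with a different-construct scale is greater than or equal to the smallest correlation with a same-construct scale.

Convergent (same construct = interpersonal trust): Scale B, Scale A.
Smallest convergent = 0.48. Discriminant values: 0.44, 0.70, 0.50, 0.16; count ≥ 0.48 → 2.

2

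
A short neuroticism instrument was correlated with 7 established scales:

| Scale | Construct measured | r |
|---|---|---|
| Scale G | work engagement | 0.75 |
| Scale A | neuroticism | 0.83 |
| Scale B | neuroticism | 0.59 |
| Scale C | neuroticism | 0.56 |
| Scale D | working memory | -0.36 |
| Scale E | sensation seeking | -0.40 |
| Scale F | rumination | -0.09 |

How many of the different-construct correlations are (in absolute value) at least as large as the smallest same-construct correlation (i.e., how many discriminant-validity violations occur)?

1

Convergent (same construct = neuroticism): Scale A, Scale B, Scale C.
Smallest convergent = 0.56. Discriminant |r|: 0.75, 0.36, 0.40, 0.09; count ≥ 0.56 → 1.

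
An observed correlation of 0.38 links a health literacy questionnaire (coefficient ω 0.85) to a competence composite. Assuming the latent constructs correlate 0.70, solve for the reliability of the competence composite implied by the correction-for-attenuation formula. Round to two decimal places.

0.35

r_true = r_obs / √(r_xx · r_yy) ⇒ 0.70 = 0.38 / √(0.85 · r_yy).
√(0.85 · r_yy) = 0.38 / 0.70 = 0.5429; 0.85 · r_yy = 0.2947; r_yy = 0.2947 / 0.85 ≈ 0.35.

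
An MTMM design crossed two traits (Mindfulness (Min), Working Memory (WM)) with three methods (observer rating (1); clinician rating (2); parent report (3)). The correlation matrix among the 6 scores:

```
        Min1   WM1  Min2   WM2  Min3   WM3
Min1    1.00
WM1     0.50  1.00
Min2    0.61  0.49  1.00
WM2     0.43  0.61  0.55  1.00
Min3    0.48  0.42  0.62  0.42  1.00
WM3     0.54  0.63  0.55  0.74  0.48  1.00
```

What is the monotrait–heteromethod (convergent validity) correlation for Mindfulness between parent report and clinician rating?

0.62

Same trait (Min), different methods: r(Min3, Min2) = 0.62.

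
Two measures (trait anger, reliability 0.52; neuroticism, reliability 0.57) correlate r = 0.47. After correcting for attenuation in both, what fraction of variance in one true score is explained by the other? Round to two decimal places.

Disattenuated r = 0.47 / √(0.52 × 0.57) = 0.47 / 0.5444 = 0.8633.
Shared true-score variance = 0.8633² = 0.7453 ≈ 0.75.

0.75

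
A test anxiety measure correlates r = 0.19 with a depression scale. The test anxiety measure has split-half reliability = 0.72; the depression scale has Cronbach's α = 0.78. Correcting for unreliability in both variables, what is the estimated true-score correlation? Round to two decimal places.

0.25

r_true = r_obs / √(r_xx · r_yy) = 0.19 / √(0.72 × 0.78) = 0.19 / √0.5616 = 0.19 / 0.7494 ≈ 0.25.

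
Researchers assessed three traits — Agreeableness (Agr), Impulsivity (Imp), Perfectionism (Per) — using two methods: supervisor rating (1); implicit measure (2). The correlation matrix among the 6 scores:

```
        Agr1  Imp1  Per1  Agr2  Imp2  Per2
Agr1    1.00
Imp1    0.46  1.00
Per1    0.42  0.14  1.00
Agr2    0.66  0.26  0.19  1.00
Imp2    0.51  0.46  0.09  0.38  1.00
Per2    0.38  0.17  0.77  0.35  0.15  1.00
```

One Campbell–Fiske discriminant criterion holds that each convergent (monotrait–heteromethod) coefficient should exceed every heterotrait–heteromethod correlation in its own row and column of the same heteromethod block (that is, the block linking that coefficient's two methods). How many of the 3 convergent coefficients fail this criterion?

1

Each convergent coefficient versus the relevant comparison correlations:
Agr (methods 1·2): 0.66 vs {0.51, 0.26, 0.38, 0.19} → pass.
Imp (methods 1·2): 0.46 vs {0.26, 0.51, 0.17, 0.09} → fail.
Per (methods 1·2): 0.77 vs {0.19, 0.38, 0.09, 0.17} → pass.
1 of 3 fail.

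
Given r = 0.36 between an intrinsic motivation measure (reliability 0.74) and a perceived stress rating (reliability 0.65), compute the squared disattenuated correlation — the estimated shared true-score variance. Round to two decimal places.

0.27

Disattenuated r = 0.36 / √(0.74 × 0.65) = 0.36 / 0.6935 = 0.5191.
Shared true-score variance = 0.5191² = 0.2695 ≈ 0.27.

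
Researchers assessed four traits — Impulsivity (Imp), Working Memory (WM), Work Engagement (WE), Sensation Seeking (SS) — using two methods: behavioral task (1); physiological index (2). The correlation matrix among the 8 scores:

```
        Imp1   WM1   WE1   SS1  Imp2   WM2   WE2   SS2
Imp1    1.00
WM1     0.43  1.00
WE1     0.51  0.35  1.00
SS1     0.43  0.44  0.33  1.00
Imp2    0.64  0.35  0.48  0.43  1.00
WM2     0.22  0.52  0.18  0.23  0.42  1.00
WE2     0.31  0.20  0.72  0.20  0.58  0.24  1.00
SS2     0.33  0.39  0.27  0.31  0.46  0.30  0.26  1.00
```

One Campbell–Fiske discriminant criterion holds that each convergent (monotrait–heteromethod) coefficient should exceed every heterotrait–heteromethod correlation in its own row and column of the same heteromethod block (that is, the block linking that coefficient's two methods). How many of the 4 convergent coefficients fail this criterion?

Each convergent coefficient versus the relevant comparison correlations:
Imp (methods 1·2): 0.64 vs {0.22, 0.35, 0.31, 0.48, 0.33, 0.43} → pass.
WM (methods 1·2): 0.52 vs {0.35, 0.22, 0.20, 0.18, 0.39, 0.23} → pass.
WE (methods 1·2): 0.72 vs {0.48, 0.31, 0.18, 0.20, 0.27, 0.20} → pass.
SS (methods 1·2): 0.31 vs {0.43, 0.33, 0.23, 0.39, 0.20, 0.27} → fail.
1 of 4 fail.

1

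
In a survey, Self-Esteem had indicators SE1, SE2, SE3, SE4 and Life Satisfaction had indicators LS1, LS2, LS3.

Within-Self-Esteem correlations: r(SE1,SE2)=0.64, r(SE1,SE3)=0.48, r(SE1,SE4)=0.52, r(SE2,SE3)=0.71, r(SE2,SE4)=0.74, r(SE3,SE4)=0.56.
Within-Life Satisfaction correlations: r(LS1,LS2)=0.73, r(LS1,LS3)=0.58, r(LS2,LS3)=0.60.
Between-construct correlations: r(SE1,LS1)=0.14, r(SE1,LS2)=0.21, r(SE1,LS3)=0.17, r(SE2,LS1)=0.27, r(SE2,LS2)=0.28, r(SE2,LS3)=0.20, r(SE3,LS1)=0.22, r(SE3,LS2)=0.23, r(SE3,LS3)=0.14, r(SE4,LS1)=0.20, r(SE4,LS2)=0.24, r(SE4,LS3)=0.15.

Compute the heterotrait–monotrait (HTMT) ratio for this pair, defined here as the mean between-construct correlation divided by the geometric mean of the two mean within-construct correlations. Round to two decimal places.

0.33

Mean heterotrait r = 2.45/12 = 0.2042.
Mean within-SE = 3.65/6 = 0.6083; mean within-LS = 1.91/3 = 0.6367.
Geometric mean = √(0.6083 × 0.6367) = 0.6223.
HTMT = 0.2042 / 0.6223 = 0.33.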